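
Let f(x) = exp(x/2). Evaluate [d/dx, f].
\frac{e^{\frac{x}{2}}}{2}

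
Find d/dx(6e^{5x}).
30 e^{5 x}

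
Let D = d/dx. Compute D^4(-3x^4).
-72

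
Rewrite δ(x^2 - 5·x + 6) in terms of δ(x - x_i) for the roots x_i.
\frac{\delta(x - 2) + \delta(x - 3)}{1}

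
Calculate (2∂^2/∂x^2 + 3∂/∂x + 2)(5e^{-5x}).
185 e^{- 5 x}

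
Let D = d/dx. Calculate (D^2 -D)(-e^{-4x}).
- 20 e^{- 4 x}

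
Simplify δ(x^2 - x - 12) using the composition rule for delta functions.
\frac{\delta(x + 3) + \delta(x - 4)}{7}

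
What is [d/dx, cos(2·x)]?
- 2 \sin{\left(2 x \right)}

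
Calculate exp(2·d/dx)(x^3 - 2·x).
x^{3} + 6 x^{2} + 10 x + 4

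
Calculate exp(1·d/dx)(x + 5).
x + 6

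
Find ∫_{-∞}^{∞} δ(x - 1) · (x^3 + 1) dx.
2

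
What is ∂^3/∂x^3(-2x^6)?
- 240 x^{3}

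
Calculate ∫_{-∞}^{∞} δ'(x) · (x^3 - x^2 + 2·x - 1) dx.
-2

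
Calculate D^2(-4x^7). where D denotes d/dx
- 168 x^{5}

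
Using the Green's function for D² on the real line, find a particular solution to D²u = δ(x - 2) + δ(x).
\frac{|x - 2|}{2} + \frac{|x|}{2}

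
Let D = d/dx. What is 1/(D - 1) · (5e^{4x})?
\frac{5 e^{4 x}}{3}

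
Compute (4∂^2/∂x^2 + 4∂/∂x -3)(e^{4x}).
77 e^{4 x}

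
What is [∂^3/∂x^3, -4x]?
-12\frac{d^{2}}{dx^{2}}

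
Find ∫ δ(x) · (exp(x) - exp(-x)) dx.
0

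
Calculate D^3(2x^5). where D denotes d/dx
120 x^{2}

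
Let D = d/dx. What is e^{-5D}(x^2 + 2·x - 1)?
x^{2} - 8 x + 14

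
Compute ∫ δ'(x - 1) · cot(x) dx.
\frac{1}{\sin^{2}{\left(1 \right)}}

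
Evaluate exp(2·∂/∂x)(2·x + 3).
2 x + 7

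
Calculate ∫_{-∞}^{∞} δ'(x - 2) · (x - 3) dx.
-1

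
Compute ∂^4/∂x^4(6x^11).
47520 x^{7}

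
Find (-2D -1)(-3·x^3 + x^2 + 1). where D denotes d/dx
3 x^{3} + 17 x^{2} - 4 x - 1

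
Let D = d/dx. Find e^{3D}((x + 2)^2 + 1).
x^{2} + 10 x + 26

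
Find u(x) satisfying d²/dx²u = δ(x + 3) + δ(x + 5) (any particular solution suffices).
\frac{|x + 3|}{2} + \frac{|x + 5|}{2}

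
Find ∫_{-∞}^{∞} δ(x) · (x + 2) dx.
2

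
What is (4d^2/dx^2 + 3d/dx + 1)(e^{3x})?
46 e^{3 x}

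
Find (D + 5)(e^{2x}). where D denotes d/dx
7 e^{2 x}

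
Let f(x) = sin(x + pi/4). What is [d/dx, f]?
\cos{\left(x + \frac{\pi}{4} \right)}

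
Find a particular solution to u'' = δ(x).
\frac{|x|}{2}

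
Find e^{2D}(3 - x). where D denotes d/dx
1 - x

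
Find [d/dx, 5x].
5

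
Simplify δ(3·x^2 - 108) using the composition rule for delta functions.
\frac{\delta(x - 6) + \delta(x + 6)}{36}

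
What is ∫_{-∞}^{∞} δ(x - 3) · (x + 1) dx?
4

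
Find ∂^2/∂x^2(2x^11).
220 x^{9}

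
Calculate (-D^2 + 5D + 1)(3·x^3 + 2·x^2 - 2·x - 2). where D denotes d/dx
3 x^{3} + 47 x^{2} - 16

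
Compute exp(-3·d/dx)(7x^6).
7 x^{6} - 126 x^{5} + 945 x^{4} - 3780 x^{3} + 8505 x^{2} - 10206 x + 5103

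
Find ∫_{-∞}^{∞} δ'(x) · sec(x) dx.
0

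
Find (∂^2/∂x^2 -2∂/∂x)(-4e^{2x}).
0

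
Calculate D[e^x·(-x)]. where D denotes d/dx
\left(- x - 1\right) e^{x}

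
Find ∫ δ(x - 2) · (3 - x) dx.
1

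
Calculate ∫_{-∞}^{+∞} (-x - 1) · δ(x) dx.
-1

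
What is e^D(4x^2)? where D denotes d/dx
4 x^{2} + 8 x + 4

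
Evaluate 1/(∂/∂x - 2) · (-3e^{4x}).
- \frac{3 e^{4 x}}{2}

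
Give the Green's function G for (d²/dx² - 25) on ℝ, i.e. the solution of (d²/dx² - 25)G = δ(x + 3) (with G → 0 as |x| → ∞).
-\frac{e^{-5|x + 3|}}{10}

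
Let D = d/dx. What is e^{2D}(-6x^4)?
- 6 x^{4} - 48 x^{3} - 144 x^{2} - 192 x - 96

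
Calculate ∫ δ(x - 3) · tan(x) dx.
\tan{\left(3 \right)}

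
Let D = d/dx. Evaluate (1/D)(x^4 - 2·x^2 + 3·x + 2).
\frac{x^{5}}{5} - \frac{2 x^{3}}{3} + \frac{3 x^{2}}{2} + 2 x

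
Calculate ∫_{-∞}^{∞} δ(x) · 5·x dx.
0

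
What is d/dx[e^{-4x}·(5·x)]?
5 \left(1 - 4 x\right) e^{- 4 x}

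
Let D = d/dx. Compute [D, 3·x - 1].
3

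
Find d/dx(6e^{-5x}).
- 30 e^{- 5 x}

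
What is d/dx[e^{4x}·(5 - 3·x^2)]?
\left(- 12 x^{2} - 6 x + 20\right) e^{4 x}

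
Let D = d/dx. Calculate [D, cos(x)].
- \sin{\left(x \right)}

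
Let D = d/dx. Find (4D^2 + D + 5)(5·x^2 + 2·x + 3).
25 x^{2} + 20 x + 57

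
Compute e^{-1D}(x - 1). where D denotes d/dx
x - 2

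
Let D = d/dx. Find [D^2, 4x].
8D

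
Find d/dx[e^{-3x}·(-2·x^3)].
6 x^{2} \left(x - 1\right) e^{- 3 x}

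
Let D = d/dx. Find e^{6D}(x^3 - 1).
x^{3} + 18 x^{2} + 108 x + 215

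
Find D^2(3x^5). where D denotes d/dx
60 x^{3}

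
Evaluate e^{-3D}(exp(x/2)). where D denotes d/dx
e^{\frac{x}{2} - \frac{3}{2}}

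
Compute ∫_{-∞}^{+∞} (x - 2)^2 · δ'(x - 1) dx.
2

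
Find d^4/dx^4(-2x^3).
0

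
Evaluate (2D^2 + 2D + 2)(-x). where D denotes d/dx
- 2 x - 2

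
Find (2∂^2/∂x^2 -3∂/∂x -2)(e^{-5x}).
63 e^{- 5 x}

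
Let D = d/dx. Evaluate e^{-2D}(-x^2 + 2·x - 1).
- x^{2} + 6 x - 9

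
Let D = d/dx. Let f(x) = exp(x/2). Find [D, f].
\frac{e^{\frac{x}{2}}}{2}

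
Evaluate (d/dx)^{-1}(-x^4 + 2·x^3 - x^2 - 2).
- \frac{x^{5}}{5} + \frac{x^{4}}{2} - \frac{x^{3}}{3} - 2 x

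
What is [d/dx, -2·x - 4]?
-2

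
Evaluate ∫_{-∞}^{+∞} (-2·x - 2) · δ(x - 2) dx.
-6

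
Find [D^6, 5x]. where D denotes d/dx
30D^{5}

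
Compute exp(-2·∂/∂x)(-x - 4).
- x - 2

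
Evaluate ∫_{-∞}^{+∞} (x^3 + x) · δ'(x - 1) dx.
-4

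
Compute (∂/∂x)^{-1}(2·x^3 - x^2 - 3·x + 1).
\frac{x^{4}}{2} - \frac{x^{3}}{3} - \frac{3 x^{2}}{2} + x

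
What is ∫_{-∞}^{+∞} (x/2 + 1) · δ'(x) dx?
- \frac{1}{2}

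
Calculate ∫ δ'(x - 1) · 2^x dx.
- \log{\left(4 \right)}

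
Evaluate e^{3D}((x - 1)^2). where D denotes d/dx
x^{2} + 4 x + 4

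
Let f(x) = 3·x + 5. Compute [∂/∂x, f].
3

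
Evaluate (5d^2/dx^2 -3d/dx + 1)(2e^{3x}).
74 e^{3 x}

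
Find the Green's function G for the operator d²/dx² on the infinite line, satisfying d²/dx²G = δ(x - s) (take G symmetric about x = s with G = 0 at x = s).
\frac{|x - s|}{2}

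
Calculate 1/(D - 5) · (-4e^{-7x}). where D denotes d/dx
\frac{e^{- 7 x}}{3}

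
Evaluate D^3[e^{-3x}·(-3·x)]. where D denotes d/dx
81 \left(x - 1\right) e^{- 3 x}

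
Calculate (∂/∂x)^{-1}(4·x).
2 x^{2}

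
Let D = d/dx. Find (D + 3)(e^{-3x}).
0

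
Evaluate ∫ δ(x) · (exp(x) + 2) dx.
3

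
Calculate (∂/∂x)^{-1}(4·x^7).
\frac{x^{8}}{2}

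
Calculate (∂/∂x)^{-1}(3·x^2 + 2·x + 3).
x^{3} + x^{2} + 3 x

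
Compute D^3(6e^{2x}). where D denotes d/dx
48 e^{2 x}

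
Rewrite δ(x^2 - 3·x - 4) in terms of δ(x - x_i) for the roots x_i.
\frac{\delta(x + 1) + \delta(x - 4)}{5}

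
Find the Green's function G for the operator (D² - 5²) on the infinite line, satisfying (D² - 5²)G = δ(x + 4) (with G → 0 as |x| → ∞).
-\frac{e^{-5|x + 4|}}{10}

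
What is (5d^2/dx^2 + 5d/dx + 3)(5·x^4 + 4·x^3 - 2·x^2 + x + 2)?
15 x^{4} + 112 x^{3} + 354 x^{2} + 103 x - 9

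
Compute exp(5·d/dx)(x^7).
x^{7} + 35 x^{6} + 525 x^{5} + 4375 x^{4} + 21875 x^{3} + 65625 x^{2} + 109375 x + 78125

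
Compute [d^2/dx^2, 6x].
12\frac{d}{dx}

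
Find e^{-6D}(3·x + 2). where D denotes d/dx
3 x - 16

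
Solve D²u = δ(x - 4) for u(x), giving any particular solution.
\frac{|x - 4|}{2}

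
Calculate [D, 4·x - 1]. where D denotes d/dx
4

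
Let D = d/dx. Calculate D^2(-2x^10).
- 180 x^{8}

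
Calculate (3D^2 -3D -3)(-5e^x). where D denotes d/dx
15 e^{x}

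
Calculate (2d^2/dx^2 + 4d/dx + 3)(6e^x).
54 e^{x}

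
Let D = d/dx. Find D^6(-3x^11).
- 997920 x^{5}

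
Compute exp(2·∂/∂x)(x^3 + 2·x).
x^{3} + 6 x^{2} + 14 x + 12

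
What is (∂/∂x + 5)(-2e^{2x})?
- 14 e^{2 x}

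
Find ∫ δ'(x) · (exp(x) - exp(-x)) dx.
-2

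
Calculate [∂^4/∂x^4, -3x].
-12\frac{d^{3}}{dx^{3}}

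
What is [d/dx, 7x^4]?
28 x^{3}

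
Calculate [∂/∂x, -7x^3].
- 21 x^{2}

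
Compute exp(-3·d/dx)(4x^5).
4 x^{5} - 60 x^{4} + 360 x^{3} - 1080 x^{2} + 1620 x - 972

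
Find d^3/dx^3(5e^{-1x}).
- 5 e^{- x}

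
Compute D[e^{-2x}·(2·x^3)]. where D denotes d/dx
x^{2} \left(6 - 4 x\right) e^{- 2 x}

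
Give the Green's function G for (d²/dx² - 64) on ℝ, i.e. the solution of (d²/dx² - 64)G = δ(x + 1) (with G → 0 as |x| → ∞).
-\frac{e^{-8|x + 1|}}{16}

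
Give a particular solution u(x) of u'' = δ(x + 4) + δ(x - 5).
\frac{|x + 4|}{2} + \frac{|x - 5|}{2}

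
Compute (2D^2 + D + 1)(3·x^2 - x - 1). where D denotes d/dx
3 x^{2} + 5 x + 10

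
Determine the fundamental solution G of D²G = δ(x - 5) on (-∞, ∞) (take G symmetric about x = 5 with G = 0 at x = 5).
\frac{|x - 5|}{2}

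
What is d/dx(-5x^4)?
- 20 x^{3}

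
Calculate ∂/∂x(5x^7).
35 x^{6}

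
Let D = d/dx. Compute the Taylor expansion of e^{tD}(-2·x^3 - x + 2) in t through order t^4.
- 2 t^{3} - 6 t^{2} x - t \left(6 x^{2} + 1\right) - 2 x^{3} - x + 2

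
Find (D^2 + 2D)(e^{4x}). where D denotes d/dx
24 e^{4 x}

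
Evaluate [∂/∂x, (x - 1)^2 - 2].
2 x - 2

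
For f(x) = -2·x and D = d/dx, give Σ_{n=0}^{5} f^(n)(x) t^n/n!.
- 2 t - 2 x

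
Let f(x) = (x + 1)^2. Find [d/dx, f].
2 x + 2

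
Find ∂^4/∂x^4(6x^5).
720 x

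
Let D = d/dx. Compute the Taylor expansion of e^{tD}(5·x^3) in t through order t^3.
5 t^{3} + 15 t^{2} x + 15 t x^{2} + 5 x^{3}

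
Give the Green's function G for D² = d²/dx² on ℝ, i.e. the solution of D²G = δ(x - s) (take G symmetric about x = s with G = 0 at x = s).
\frac{|x - s|}{2}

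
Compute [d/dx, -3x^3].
- 9 x^{2}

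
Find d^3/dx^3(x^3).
6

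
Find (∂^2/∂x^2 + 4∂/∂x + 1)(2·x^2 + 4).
2 x^{2} + 16 x + 8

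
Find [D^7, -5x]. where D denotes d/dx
-35D^{6}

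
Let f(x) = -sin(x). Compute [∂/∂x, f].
- \cos{\left(x \right)}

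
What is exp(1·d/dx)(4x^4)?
4 x^{4} + 16 x^{3} + 24 x^{2} + 16 x + 4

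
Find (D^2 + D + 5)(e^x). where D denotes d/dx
7 e^{x}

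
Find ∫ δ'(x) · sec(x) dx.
0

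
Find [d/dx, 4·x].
4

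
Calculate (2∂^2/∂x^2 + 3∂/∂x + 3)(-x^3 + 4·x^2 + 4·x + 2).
- 3 x^{3} + 3 x^{2} + 24 x + 34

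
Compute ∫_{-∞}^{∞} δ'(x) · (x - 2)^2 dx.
4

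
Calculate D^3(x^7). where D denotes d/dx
210 x^{4}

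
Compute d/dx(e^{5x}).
5 e^{5 x}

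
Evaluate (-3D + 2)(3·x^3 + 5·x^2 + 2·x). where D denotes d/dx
6 x^{3} - 17 x^{2} - 26 x - 6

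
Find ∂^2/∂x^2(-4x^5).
- 80 x^{3}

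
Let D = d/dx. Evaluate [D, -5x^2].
- 10 x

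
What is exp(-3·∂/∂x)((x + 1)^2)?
x^{2} - 4 x + 4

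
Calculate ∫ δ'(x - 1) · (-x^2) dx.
2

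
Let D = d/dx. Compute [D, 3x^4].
12 x^{3}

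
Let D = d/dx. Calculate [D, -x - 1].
-1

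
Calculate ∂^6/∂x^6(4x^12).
2661120 x^{6}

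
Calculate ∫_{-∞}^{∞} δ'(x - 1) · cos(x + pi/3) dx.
\sin{\left(1 + \frac{\pi}{3} \right)}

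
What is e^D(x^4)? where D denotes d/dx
x^{4} + 4 x^{3} + 6 x^{2} + 4 x + 1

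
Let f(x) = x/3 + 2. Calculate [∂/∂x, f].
\frac{1}{3}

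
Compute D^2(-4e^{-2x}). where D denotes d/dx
- 16 e^{- 2 x}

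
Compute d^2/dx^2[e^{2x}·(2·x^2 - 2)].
\left(8 x^{2} + 16 x - 4\right) e^{2 x}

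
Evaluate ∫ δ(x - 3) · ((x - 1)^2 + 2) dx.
6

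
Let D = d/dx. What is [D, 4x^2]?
8 x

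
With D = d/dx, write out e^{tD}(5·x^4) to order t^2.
5 x^{2} \left(6 t^{2} + 4 t x + x^{2}\right)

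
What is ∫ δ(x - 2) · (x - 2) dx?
0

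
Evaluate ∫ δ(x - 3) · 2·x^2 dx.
18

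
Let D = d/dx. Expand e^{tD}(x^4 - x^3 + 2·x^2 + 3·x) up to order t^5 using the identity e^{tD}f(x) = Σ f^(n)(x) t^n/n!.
t^{4} + t^{3} \left(4 x - 1\right) + t^{2} \left(6 x^{2} - 3 x + 2\right) + t \left(4 x^{3} - 3 x^{2} + 4 x + 3\right) + x^{4} - x^{3} + 2 x^{2} + 3 x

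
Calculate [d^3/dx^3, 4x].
12\frac{d^{2}}{dx^{2}}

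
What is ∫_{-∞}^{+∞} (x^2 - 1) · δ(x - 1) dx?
0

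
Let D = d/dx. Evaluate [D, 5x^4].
20 x^{3}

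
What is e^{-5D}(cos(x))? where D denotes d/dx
\cos{\left(x - 5 \right)}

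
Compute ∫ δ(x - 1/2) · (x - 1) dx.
- \frac{1}{2}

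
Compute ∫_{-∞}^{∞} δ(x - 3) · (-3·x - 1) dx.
-10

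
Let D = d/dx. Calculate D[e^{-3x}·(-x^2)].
x \left(3 x - 2\right) e^{- 3 x}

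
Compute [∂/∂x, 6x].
6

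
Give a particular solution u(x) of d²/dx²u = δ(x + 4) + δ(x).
\frac{|x + 4|}{2} + \frac{|x|}{2}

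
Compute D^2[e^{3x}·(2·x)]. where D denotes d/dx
\left(18 x + 12\right) e^{3 x}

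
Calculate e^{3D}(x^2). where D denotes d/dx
x^{2} + 6 x + 9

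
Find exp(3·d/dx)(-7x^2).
- 7 x^{2} - 42 x - 63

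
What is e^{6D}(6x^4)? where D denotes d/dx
6 x^{4} + 144 x^{3} + 1296 x^{2} + 5184 x + 7776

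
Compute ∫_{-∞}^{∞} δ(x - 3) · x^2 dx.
9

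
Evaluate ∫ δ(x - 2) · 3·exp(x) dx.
3 e^{2}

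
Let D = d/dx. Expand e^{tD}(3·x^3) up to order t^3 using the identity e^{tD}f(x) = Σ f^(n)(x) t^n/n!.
3 t^{3} + 9 t^{2} x + 9 t x^{2} + 3 x^{3}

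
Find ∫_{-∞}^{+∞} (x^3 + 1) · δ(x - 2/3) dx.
\frac{35}{27}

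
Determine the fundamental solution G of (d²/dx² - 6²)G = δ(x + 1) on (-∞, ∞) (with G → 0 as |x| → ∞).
-\frac{e^{-6|x + 1|}}{12}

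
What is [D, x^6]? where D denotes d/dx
6 x^{5}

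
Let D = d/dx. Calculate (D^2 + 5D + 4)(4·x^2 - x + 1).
16 x^{2} + 36 x + 7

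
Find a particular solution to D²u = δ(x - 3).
\frac{|x - 3|}{2}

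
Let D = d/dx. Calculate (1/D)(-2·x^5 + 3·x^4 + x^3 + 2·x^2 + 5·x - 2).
- \frac{x^{6}}{3} + \frac{3 x^{5}}{5} + \frac{x^{4}}{4} + \frac{2 x^{3}}{3} + \frac{5 x^{2}}{2} - 2 x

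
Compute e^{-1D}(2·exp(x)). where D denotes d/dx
2 e^{x - 1}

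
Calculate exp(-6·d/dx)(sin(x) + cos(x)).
\sqrt{2} \cos{\left(- x + \frac{\pi}{4} + 6 \right)}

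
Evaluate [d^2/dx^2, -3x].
-6\frac{d}{dx}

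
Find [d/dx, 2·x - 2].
2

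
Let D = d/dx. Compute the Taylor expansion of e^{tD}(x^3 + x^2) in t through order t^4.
t^{3} + t^{2} \left(3 x + 1\right) + t x \left(3 x + 2\right) + x^{3} + x^{2}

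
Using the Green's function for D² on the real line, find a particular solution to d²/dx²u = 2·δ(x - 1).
|x - 1|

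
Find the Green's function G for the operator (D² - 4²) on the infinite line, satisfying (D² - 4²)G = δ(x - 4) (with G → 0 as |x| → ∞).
-\frac{e^{-4|x - 4|}}{8}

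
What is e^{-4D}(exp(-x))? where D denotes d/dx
e^{4 - x}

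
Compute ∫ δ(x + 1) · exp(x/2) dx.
e^{- \frac{1}{2}}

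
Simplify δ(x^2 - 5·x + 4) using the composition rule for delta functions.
\frac{\delta(x - 1) + \delta(x - 4)}{3}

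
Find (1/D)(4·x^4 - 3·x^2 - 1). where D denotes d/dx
\frac{4 x^{5}}{5} - x^{3} - x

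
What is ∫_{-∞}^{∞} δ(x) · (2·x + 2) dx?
2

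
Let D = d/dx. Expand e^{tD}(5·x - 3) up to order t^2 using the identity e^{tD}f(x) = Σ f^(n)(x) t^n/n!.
5 t + 5 x - 3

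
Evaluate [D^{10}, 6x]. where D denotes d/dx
60D^{9}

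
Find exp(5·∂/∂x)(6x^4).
6 x^{4} + 120 x^{3} + 900 x^{2} + 3000 x + 3750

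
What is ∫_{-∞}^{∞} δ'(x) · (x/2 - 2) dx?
- \frac{1}{2}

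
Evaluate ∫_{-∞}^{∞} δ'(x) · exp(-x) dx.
1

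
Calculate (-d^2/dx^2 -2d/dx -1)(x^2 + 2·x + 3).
- x^{2} - 6 x - 9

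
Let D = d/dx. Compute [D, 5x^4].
20 x^{3}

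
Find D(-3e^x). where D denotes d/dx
- 3 e^{x}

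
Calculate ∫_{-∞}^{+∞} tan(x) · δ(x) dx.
0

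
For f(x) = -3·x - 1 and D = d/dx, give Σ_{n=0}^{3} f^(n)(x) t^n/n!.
- 3 t - 3 x - 1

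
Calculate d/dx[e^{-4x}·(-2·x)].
2 \left(4 x - 1\right) e^{- 4 x}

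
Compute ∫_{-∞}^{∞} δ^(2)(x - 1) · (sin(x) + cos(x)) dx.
- \sin{\left(1 \right)} - \cos{\left(1 \right)}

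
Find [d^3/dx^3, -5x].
-15\frac{d^{2}}{dx^{2}}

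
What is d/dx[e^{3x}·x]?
\left(3 x + 1\right) e^{3 x}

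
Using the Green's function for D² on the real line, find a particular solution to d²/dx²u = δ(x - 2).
\frac{|x - 2|}{2}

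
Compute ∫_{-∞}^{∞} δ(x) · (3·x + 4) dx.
4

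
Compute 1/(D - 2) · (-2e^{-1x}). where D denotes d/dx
\frac{2 e^{- x}}{3}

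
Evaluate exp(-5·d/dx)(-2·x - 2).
8 - 2 x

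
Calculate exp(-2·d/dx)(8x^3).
8 x^{3} - 48 x^{2} + 96 x - 64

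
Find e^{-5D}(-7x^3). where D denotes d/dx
- 7 x^{3} + 105 x^{2} - 525 x + 875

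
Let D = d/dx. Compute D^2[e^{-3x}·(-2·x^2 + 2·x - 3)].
\left(- 18 x^{2} + 42 x - 43\right) e^{- 3 x}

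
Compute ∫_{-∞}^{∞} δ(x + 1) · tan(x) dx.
- \tan{\left(1 \right)}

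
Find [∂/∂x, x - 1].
1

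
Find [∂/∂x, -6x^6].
- 36 x^{5}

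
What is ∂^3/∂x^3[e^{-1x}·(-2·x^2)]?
2 \left(x^{2} - 6 x + 6\right) e^{- x}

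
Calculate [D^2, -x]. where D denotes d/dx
-2D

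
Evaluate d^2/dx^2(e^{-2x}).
4 e^{- 2 x}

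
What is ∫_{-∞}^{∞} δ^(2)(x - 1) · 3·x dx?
0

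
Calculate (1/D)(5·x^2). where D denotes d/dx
\frac{5 x^{3}}{3}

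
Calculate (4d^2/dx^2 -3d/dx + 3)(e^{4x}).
55 e^{4 x}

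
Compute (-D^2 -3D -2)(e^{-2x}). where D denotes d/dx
0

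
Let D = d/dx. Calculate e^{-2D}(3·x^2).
3 x^{2} - 12 x + 12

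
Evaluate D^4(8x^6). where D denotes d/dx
2880 x^{2}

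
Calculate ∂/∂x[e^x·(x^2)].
x \left(x + 2\right) e^{x}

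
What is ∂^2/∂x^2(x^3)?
6 x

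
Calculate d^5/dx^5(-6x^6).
- 4320 x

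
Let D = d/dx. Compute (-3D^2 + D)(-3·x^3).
9 x \left(6 - x\right)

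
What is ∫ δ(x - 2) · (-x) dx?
-2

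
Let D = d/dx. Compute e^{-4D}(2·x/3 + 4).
\frac{2 x}{3} + \frac{4}{3}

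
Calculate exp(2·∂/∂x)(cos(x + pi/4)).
\cos{\left(x + \frac{\pi}{4} + 2 \right)}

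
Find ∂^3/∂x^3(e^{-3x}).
- 27 e^{- 3 x}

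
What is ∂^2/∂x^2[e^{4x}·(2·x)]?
\left(32 x + 16\right) e^{4 x}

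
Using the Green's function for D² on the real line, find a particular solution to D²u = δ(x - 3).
\frac{|x - 3|}{2}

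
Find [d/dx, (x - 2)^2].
2 x - 4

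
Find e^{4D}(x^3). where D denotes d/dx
x^{3} + 12 x^{2} + 48 x + 64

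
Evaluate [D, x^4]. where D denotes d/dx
4 x^{3}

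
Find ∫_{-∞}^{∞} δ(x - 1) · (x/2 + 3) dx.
\frac{7}{2}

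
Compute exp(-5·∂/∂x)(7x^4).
7 x^{4} - 140 x^{3} + 1050 x^{2} - 3500 x + 4375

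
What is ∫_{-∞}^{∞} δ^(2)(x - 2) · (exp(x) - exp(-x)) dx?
2 \sinh{\left(2 \right)}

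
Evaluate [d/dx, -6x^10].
- 60 x^{9}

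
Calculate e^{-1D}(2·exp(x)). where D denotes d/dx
2 e^{x - 1}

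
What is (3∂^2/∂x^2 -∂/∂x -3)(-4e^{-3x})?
- 108 e^{- 3 x}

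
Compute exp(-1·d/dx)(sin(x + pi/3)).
\sin{\left(x - 1 + \frac{\pi}{3} \right)}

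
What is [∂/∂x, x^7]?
7 x^{6}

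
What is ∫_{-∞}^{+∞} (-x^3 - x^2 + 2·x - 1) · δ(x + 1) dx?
-3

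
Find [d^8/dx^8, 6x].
48\frac{d^{7}}{dx^{7}}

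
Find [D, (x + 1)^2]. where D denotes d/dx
2 x + 2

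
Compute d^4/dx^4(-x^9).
- 3024 x^{5}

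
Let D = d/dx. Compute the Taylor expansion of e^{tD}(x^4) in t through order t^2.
x^{2} \left(6 t^{2} + 4 t x + x^{2}\right)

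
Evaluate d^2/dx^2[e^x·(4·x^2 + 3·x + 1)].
\left(4 x^{2} + 19 x + 15\right) e^{x}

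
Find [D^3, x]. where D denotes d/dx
3D^{2}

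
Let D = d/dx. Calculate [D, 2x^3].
6 x^{2}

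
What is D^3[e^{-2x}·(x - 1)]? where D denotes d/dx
4 \left(5 - 2 x\right) e^{- 2 x}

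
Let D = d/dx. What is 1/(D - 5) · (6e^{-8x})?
- \frac{6 e^{- 8 x}}{13}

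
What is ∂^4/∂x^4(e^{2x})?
16 e^{2 x}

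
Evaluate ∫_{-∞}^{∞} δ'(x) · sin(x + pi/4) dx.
- \frac{\sqrt{2}}{2}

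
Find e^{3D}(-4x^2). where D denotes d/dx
- 4 x^{2} - 24 x - 36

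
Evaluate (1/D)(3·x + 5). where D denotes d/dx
\frac{3 x^{2}}{2} + 5 x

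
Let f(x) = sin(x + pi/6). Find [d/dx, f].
\cos{\left(x + \frac{\pi}{6} \right)}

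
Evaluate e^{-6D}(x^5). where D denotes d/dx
x^{5} - 30 x^{4} + 360 x^{3} - 2160 x^{2} + 6480 x - 7776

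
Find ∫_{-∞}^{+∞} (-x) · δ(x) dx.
0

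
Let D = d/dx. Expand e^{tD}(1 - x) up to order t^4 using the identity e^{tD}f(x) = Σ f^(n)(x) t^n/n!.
- t - x + 1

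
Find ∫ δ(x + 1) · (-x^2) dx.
-1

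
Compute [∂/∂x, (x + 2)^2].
2 x + 4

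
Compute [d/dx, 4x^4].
16 x^{3}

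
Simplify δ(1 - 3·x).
\frac{\delta(x - 1/3)}{3}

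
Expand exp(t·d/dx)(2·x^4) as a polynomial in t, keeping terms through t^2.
2 x^{2} \left(6 t^{2} + 4 t x + x^{2}\right)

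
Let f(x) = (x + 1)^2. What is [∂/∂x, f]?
2 x + 2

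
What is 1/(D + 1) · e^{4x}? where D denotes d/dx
\frac{e^{4 x}}{5}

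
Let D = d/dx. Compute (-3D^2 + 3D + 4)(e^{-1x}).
- 2 e^{- x}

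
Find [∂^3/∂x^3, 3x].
9\frac{d^{2}}{dx^{2}}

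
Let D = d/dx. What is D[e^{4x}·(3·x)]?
\left(12 x + 3\right) e^{4 x}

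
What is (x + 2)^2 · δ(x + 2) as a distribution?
0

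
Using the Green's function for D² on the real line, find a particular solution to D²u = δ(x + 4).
\frac{|x + 4|}{2}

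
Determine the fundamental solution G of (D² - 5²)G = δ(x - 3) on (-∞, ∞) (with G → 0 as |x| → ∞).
-\frac{e^{-5|x - 3|}}{10}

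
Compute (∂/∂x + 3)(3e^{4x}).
21 e^{4 x}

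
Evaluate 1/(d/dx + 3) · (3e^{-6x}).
- e^{- 6 x}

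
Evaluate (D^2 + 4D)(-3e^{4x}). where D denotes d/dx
- 96 e^{4 x}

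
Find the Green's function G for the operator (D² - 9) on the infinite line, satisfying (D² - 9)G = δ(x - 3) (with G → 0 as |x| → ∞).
-\frac{e^{-3|x - 3|}}{6}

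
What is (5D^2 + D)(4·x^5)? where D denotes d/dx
20 x^{3} \left(x + 20\right)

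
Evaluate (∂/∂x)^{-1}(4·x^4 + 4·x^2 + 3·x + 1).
\frac{4 x^{5}}{5} + \frac{4 x^{3}}{3} + \frac{3 x^{2}}{2} + x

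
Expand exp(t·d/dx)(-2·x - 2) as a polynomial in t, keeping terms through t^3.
- 2 t - 2 x - 2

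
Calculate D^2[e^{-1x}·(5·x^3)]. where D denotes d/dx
5 x \left(x^{2} - 6 x + 6\right) e^{- x}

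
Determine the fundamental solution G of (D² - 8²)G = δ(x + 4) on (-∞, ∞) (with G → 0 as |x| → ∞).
-\frac{e^{-8|x + 4|}}{16}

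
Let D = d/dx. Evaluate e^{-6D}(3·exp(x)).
3 e^{x - 6}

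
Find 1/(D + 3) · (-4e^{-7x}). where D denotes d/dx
e^{- 7 x}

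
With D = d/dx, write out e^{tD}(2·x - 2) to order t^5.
2 t + 2 x - 2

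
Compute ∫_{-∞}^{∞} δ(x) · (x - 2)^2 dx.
4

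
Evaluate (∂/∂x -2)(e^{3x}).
e^{3 x}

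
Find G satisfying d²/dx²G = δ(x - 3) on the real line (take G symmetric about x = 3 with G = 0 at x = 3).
\frac{|x - 3|}{2}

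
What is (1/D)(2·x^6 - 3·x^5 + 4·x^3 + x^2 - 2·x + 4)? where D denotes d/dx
\frac{2 x^{7}}{7} - \frac{x^{6}}{2} + x^{4} + \frac{x^{3}}{3} - x^{2} + 4 x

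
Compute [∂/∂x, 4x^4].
16 x^{3}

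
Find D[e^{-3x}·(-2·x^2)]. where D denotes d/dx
2 x \left(3 x - 2\right) e^{- 3 x}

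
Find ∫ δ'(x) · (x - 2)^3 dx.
-12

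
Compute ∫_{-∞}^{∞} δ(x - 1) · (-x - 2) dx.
-3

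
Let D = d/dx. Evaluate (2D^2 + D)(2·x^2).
4 x + 8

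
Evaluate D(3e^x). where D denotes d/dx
3 e^{x}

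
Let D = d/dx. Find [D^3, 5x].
15D^{2}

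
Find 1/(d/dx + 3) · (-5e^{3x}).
- \frac{5 e^{3 x}}{6}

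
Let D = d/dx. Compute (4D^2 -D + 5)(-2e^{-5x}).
- 220 e^{- 5 x}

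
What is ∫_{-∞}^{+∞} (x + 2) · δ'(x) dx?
-1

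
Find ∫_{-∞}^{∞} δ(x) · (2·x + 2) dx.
2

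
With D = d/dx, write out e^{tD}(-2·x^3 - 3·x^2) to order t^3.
- 2 t^{3} - 3 t^{2} \left(2 x + 1\right) - 6 t x \left(x + 1\right) - 2 x^{3} - 3 x^{2}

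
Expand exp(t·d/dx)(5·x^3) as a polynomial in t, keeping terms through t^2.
5 x \left(3 t^{2} + 3 t x + x^{2}\right)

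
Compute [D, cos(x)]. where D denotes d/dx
- \sin{\left(x \right)}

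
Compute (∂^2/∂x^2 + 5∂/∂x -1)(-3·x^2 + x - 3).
3 x^{2} - 31 x + 2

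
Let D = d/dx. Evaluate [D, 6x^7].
42 x^{6}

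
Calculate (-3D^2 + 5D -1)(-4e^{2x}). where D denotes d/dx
12 e^{2 x}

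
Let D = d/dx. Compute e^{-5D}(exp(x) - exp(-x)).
- e^{5 - x} + e^{x - 5}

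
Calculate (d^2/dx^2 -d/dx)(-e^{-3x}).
- 12 e^{- 3 x}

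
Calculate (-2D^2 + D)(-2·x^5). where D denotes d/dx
10 x^{3} \left(8 - x\right)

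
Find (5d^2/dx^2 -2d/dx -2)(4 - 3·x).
6 x - 2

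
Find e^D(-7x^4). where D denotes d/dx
- 7 x^{4} - 28 x^{3} - 42 x^{2} - 28 x - 7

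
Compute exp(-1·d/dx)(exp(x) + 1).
e^{x - 1} + 1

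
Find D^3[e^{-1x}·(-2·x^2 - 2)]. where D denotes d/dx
2 \left(x^{2} - 6 x + 7\right) e^{- x}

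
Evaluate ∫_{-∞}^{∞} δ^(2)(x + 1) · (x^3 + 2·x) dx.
-6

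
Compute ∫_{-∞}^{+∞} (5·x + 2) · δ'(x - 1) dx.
-5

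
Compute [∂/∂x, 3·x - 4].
3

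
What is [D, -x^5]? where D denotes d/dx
- 5 x^{4}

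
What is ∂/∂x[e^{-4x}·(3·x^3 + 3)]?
3 \left(- 4 x^{3} + 3 x^{2} - 4\right) e^{- 4 x}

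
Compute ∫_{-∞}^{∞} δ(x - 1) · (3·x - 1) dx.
2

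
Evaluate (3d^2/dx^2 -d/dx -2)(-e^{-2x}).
- 12 e^{- 2 x}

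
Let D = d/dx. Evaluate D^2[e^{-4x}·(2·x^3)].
4 x \left(8 x^{2} - 12 x + 3\right) e^{- 4 x}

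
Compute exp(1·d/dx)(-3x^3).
- 3 x^{3} - 9 x^{2} - 9 x - 3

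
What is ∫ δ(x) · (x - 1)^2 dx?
1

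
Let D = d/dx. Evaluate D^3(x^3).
6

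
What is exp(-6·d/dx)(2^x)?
2^{x - 6}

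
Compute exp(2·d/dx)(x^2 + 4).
x^{2} + 4 x + 8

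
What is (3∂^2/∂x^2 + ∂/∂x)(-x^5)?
5 x^{3} \left(- x - 12\right)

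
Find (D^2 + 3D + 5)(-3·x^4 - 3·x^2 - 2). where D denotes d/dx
- 15 x^{4} - 36 x^{3} - 51 x^{2} - 18 x - 16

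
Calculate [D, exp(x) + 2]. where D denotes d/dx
e^{x}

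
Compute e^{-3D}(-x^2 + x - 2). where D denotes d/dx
- x^{2} + 7 x - 14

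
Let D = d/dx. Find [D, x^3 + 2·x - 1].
3 x^{2} + 2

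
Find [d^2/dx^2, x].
2\frac{d}{dx}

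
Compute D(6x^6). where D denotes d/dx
36 x^{5}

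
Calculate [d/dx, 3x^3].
9 x^{2}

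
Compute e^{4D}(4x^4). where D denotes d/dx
4 x^{4} + 64 x^{3} + 384 x^{2} + 1024 x + 1024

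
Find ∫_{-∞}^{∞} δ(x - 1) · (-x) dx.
-1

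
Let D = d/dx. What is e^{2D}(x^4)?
x^{4} + 8 x^{3} + 24 x^{2} + 32 x + 16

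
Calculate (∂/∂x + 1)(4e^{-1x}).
0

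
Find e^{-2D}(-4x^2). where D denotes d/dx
- 4 x^{2} + 16 x - 16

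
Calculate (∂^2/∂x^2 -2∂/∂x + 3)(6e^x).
12 e^{x}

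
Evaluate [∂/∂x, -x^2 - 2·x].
- 2 x - 2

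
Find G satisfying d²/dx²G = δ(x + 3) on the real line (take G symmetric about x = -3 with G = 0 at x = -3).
\frac{|x + 3|}{2}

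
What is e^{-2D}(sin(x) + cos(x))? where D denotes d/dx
\sqrt{2} \cos{\left(- x + \frac{\pi}{4} + 2 \right)}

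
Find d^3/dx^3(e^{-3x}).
- 27 e^{- 3 x}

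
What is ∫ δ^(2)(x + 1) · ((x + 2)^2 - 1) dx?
2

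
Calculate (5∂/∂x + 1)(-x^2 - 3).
- x^{2} - 10 x - 3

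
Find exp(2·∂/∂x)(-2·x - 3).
- 2 x - 7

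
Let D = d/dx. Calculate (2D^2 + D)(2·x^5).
10 x^{3} \left(x + 8\right)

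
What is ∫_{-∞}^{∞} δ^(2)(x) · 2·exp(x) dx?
2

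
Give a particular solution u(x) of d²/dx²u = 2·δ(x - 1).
|x - 1|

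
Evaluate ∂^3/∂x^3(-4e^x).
- 4 e^{x}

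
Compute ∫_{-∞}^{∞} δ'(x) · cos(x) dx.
0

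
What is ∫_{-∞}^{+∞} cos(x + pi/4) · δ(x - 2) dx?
\cos{\left(\frac{\pi}{4} + 2 \right)}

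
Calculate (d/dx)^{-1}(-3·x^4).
- \frac{3 x^{5}}{5}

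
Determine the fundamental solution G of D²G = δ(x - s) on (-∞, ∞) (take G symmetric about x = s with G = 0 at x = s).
\frac{|x - s|}{2}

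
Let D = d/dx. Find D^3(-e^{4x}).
- 64 e^{4 x}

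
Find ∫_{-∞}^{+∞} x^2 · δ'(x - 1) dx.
-2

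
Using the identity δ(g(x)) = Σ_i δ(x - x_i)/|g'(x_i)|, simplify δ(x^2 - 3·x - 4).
\frac{\delta(x - 4) + \delta(x + 1)}{5}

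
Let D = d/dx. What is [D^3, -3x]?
-9D^{2}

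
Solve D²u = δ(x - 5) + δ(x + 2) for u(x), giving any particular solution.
\frac{|x - 5|}{2} + \frac{|x + 2|}{2}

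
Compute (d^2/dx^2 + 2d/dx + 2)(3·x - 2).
6 x + 2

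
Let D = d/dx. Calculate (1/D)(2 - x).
- \frac{x^{2}}{2} + 2 x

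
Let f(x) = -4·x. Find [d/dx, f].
-4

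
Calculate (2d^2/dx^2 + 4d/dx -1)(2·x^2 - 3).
- 2 x^{2} + 16 x + 11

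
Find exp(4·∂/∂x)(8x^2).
8 x^{2} + 64 x + 128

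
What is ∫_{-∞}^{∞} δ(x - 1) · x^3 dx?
1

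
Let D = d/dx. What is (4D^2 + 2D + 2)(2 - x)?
2 - 2 x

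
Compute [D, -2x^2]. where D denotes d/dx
- 4 x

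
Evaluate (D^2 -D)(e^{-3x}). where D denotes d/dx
12 e^{- 3 x}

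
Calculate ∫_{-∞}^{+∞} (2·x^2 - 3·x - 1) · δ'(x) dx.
3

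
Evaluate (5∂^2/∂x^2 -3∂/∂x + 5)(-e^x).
- 7 e^{x}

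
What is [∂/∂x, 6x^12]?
72 x^{11}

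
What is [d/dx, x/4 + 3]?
\frac{1}{4}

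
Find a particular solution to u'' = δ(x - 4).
\frac{|x - 4|}{2}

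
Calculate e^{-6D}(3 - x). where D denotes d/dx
9 - x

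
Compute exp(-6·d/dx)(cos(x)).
\cos{\left(x - 6 \right)}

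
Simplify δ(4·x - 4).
\frac{\delta(x - 1)}{4}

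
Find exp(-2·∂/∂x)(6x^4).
6 x^{4} - 48 x^{3} + 144 x^{2} - 192 x + 96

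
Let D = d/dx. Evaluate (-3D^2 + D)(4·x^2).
8 x - 24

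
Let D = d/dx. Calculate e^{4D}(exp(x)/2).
\frac{e^{x + 4}}{2}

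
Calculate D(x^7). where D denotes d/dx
7 x^{6}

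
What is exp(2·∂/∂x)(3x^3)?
3 x^{3} + 18 x^{2} + 36 x + 24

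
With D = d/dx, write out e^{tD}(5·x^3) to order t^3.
5 t^{3} + 15 t^{2} x + 15 t x^{2} + 5 x^{3}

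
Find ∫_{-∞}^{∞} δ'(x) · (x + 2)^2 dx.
-4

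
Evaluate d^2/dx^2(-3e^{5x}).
- 75 e^{5 x}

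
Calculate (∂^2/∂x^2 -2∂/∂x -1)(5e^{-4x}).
115 e^{- 4 x}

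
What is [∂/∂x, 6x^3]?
18 x^{2}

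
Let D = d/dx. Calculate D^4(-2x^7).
- 1680 x^{3}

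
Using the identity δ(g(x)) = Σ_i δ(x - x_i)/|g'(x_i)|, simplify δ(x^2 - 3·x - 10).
\frac{\delta(x - 5) + \delta(x + 2)}{7}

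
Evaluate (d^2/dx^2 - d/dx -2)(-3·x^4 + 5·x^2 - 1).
6 x^{4} + 12 x^{3} - 46 x^{2} - 10 x + 12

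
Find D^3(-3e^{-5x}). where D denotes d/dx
375 e^{- 5 x}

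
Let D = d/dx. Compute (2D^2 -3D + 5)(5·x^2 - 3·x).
25 x^{2} - 45 x + 29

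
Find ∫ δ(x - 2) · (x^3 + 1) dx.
9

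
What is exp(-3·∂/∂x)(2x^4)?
2 x^{4} - 24 x^{3} + 108 x^{2} - 216 x + 162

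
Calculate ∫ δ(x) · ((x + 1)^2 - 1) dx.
0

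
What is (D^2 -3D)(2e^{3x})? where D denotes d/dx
0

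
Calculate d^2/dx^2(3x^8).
168 x^{6}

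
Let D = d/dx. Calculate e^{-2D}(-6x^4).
- 6 x^{4} + 48 x^{3} - 144 x^{2} + 192 x - 96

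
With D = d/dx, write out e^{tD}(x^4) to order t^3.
x \left(4 t^{3} + 6 t^{2} x + 4 t x^{2} + x^{3}\right)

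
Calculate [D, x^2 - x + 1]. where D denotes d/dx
2 x - 1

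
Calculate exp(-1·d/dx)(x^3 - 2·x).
x^{3} - 3 x^{2} + x + 1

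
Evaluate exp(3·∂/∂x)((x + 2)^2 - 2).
x^{2} + 10 x + 23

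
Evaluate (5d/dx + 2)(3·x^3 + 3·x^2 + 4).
6 x^{3} + 51 x^{2} + 30 x + 8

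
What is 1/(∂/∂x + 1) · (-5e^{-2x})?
5 e^{- 2 x}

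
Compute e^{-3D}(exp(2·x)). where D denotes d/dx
e^{2 x - 6}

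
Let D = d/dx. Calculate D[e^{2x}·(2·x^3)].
x^{2} \left(4 x + 6\right) e^{2 x}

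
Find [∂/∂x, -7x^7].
- 49 x^{6}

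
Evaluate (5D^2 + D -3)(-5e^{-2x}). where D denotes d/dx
- 75 e^{- 2 x}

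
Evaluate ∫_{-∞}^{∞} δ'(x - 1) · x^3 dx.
-3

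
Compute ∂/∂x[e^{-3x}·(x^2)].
x \left(2 - 3 x\right) e^{- 3 x}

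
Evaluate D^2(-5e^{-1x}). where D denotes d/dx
- 5 e^{- x}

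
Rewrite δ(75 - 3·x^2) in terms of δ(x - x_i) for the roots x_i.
\frac{\delta(x - 5) + \delta(x + 5)}{30}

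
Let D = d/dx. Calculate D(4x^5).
20 x^{4}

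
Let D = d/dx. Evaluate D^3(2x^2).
0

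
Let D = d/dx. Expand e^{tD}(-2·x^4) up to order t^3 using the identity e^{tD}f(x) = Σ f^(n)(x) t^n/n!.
2 x \left(- 4 t^{3} - 6 t^{2} x - 4 t x^{2} - x^{3}\right)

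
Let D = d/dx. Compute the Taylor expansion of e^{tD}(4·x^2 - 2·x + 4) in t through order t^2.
4 t^{2} + 2 t \left(4 x - 1\right) + 4 x^{2} - 2 x + 4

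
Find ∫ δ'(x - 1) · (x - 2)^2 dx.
2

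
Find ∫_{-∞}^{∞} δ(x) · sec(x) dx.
1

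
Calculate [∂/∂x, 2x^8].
16 x^{7}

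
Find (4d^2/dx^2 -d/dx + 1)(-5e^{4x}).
- 305 e^{4 x}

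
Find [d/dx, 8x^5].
40 x^{4}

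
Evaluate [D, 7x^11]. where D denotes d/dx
77 x^{10}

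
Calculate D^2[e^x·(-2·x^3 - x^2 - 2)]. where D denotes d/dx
\left(- 2 x^{3} - 13 x^{2} - 16 x - 4\right) e^{x}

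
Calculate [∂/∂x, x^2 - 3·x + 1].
2 x - 3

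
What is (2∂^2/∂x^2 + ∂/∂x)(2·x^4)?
8 x^{2} \left(x + 6\right)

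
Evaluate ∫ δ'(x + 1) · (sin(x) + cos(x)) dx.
- \sin{\left(1 \right)} - \cos{\left(1 \right)}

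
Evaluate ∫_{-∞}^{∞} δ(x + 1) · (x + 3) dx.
2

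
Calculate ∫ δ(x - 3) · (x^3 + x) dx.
30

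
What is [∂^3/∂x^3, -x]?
-3\frac{d^{2}}{dx^{2}}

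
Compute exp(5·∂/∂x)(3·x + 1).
3 x + 16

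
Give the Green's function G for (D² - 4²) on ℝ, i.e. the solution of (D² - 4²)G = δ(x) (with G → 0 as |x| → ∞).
-\frac{e^{-4|x|}}{8}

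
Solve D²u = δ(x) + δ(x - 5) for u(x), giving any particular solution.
\frac{|x|}{2} + \frac{|x - 5|}{2}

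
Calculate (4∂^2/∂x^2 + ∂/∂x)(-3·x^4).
12 x^{2} \left(- x - 12\right)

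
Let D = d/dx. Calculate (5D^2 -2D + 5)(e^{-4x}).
93 e^{- 4 x}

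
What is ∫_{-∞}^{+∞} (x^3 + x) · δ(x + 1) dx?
-2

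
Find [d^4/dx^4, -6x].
-24\frac{d^{3}}{dx^{3}}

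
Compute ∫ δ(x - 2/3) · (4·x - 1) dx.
\frac{5}{3}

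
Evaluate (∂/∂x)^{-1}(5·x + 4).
\frac{5 x^{2}}{2} + 4 x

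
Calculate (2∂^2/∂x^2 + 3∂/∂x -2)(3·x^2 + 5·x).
- 6 x^{2} + 8 x + 27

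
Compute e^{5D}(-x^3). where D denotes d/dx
- x^{3} - 15 x^{2} - 75 x - 125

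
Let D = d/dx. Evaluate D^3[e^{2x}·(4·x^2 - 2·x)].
\left(32 x^{2} + 80 x + 24\right) e^{2 x}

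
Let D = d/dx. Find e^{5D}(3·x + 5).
3 x + 20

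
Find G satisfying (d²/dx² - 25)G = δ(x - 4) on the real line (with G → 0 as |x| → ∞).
-\frac{e^{-5|x - 4|}}{10}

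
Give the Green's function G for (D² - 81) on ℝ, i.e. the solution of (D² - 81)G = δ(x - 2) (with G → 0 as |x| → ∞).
-\frac{e^{-9|x - 2|}}{18}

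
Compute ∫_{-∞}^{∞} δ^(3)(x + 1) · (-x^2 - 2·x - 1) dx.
0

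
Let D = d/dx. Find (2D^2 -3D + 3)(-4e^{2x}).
- 20 e^{2 x}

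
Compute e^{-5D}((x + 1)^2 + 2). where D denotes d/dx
x^{2} - 8 x + 18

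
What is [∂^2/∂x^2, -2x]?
-4\frac{d}{dx}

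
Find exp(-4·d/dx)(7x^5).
7 x^{5} - 140 x^{4} + 1120 x^{3} - 4480 x^{2} + 8960 x - 7168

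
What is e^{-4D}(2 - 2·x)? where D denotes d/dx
10 - 2 x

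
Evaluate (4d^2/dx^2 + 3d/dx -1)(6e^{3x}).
264 e^{3 x}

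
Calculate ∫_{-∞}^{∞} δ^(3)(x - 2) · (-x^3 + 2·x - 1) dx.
6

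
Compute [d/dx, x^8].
8 x^{7}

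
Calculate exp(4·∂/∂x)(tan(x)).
\tan{\left(x + 4 \right)}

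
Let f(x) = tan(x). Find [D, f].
\frac{1}{\cos^{2}{\left(x \right)}}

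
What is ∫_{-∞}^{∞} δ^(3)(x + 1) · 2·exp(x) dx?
- \frac{2}{e}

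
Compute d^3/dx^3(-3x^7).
- 630 x^{4}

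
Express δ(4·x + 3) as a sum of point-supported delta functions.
\frac{\delta(x + 3/4)}{4}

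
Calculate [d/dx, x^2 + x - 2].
2 x + 1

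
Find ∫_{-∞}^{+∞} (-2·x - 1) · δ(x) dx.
-1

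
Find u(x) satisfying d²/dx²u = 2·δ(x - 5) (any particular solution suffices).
|x - 5|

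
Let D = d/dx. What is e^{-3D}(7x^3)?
7 x^{3} - 63 x^{2} + 189 x - 189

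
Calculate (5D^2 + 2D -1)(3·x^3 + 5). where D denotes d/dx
- 3 x^{3} + 18 x^{2} + 90 x - 5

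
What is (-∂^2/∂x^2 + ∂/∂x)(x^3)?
3 x \left(x - 2\right)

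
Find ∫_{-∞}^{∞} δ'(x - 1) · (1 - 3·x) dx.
3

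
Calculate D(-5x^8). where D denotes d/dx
- 40 x^{7}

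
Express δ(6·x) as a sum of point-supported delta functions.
\frac{\delta(x)}{6}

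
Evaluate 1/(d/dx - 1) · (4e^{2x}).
4 e^{2 x}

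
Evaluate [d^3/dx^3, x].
3\frac{d^{2}}{dx^{2}}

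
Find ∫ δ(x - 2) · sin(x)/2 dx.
\frac{\sin{\left(2 \right)}}{2}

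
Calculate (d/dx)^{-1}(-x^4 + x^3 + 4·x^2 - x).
- \frac{x^{5}}{5} + \frac{x^{4}}{4} + \frac{4 x^{3}}{3} - \frac{x^{2}}{2}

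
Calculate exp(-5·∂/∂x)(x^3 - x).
x^{3} - 15 x^{2} + 74 x - 120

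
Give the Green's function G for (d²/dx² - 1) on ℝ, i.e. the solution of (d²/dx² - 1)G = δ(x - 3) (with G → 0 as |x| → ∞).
-\frac{e^{-|x - 3|}}{2}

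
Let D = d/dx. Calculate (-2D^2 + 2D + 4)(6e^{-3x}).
- 120 e^{- 3 x}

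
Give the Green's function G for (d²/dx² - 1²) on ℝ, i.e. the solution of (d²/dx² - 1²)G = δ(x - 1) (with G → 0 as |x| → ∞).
-\frac{e^{-|x - 1|}}{2}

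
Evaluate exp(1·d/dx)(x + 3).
x + 4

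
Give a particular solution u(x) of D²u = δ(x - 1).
\frac{|x - 1|}{2}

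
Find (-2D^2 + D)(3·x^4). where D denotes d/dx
12 x^{2} \left(x - 6\right)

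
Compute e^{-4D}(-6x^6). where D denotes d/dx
- 6 x^{6} + 144 x^{5} - 1440 x^{4} + 7680 x^{3} - 23040 x^{2} + 36864 x - 24576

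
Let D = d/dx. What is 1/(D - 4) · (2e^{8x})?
\frac{e^{8 x}}{2}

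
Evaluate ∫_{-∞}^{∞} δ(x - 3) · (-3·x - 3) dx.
-12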